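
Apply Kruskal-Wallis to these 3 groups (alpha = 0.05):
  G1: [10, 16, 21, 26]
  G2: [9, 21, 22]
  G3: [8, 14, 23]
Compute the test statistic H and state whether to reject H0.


Step 1: Combine all N = 10 observations and assign midranks.
sorted (value, group, rank): (8,G3,1), (9,G2,2), (10,G1,3), (14,G3,4), (16,G1,5), (21,G1,6.5), (21,G2,6.5), (22,G2,8), (23,G3,9), (26,G1,10)
Step 2: Sum ranks within each group.
R_1 = 24.5 (n_1 = 4)
R_2 = 16.5 (n_2 = 3)
R_3 = 14 (n_3 = 3)
Step 3: H = 12/(N(N+1)) * sum(R_i^2/n_i) - 3(N+1)
     = 12/(10*11) * (24.5^2/4 + 16.5^2/3 + 14^2/3) - 3*11
     = 0.109091 * 306.146 - 33
     = 0.397727.
Step 4: Ties present; correction factor C = 1 - 6/(10^3 - 10) = 0.993939. Corrected H = 0.397727 / 0.993939 = 0.400152.
Step 5: Under H0, H ~ chi^2(2); p-value = 0.818668.
Step 6: alpha = 0.05. fail to reject H0.

H = 0.4002, df = 2, p = 0.818668, fail to reject H0.


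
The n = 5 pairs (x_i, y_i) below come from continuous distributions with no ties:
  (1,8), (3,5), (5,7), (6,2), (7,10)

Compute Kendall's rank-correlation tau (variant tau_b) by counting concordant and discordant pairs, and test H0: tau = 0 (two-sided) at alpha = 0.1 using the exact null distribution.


Step 1: Enumerate the 10 unordered pairs (i,j) with i<j and classify each by sign(x_j-x_i) * sign(y_j-y_i).
  (1,2):dx=+2,dy=-3->D; (1,3):dx=+4,dy=-1->D; (1,4):dx=+5,dy=-6->D; (1,5):dx=+6,dy=+2->C
  (2,3):dx=+2,dy=+2->C; (2,4):dx=+3,dy=-3->D; (2,5):dx=+4,dy=+5->C; (3,4):dx=+1,dy=-5->D
  (3,5):dx=+2,dy=+3->C; (4,5):dx=+1,dy=+8->C
Step 2: C = 5, D = 5, total pairs = 10.
Step 3: tau = (C - D)/(n(n-1)/2) = (5 - 5)/10 = 0.000000.
Step 4: Exact two-sided p-value (enumerate n! = 120 permutations of y under H0): p = 1.000000.
Step 5: alpha = 0.1. fail to reject H0.

tau_b = 0.0000 (C=5, D=5), p = 1.000000, fail to reject H0.


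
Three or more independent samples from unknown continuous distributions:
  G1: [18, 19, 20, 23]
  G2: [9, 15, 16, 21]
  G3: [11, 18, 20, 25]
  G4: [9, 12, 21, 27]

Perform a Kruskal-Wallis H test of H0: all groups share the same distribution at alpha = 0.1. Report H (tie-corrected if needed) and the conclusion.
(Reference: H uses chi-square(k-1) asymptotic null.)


Step 1: Combine all N = 16 observations and assign midranks.
sorted (value, group, rank): (9,G2,1.5), (9,G4,1.5), (11,G3,3), (12,G4,4), (15,G2,5), (16,G2,6), (18,G1,7.5), (18,G3,7.5), (19,G1,9), (20,G1,10.5), (20,G3,10.5), (21,G2,12.5), (21,G4,12.5), (23,G1,14), (25,G3,15), (27,G4,16)
Step 2: Sum ranks within each group.
R_1 = 41 (n_1 = 4)
R_2 = 25 (n_2 = 4)
R_3 = 36 (n_3 = 4)
R_4 = 34 (n_4 = 4)
Step 3: H = 12/(N(N+1)) * sum(R_i^2/n_i) - 3(N+1)
     = 12/(16*17) * (41^2/4 + 25^2/4 + 36^2/4 + 34^2/4) - 3*17
     = 0.044118 * 1189.5 - 51
     = 1.477941.
Step 4: Ties present; correction factor C = 1 - 24/(16^3 - 16) = 0.994118. Corrected H = 1.477941 / 0.994118 = 1.486686.
Step 5: Under H0, H ~ chi^2(3); p-value = 0.685346.
Step 6: alpha = 0.1. fail to reject H0.

H = 1.4867, df = 3, p = 0.685346, fail to reject H0.


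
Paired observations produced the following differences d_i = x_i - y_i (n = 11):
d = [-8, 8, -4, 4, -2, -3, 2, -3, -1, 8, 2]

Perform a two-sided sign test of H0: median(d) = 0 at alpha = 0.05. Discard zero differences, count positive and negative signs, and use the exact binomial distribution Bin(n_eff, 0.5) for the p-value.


Step 1: Discard zero differences. Original n = 11; n_eff = number of nonzero differences = 11.
Nonzero differences (with sign): -8, +8, -4, +4, -2, -3, +2, -3, -1, +8, +2
Step 2: Count signs: positive = 5, negative = 6.
Step 3: Under H0: P(positive) = 0.5, so the number of positives S ~ Bin(11, 0.5).
Step 4: Two-sided exact p-value = sum of Bin(11,0.5) probabilities at or below the observed probability = 1.000000.
Step 5: alpha = 0.05. fail to reject H0.

n_eff = 11, pos = 5, neg = 6, p = 1.000000, fail to reject H0.


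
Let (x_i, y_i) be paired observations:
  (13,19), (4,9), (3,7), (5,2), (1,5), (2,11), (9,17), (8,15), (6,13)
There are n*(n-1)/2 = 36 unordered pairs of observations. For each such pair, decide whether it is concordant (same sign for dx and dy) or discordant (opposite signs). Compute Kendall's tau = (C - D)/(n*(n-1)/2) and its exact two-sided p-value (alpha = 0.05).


Step 1: Enumerate the 36 unordered pairs (i,j) with i<j and classify each by sign(x_j-x_i) * sign(y_j-y_i).
  (1,2):dx=-9,dy=-10->C; (1,3):dx=-10,dy=-12->C; (1,4):dx=-8,dy=-17->C; (1,5):dx=-12,dy=-14->C
  (1,6):dx=-11,dy=-8->C; (1,7):dx=-4,dy=-2->C; (1,8):dx=-5,dy=-4->C; (1,9):dx=-7,dy=-6->C
  (2,3):dx=-1,dy=-2->C; (2,4):dx=+1,dy=-7->D; (2,5):dx=-3,dy=-4->C; (2,6):dx=-2,dy=+2->D
  (2,7):dx=+5,dy=+8->C; (2,8):dx=+4,dy=+6->C; (2,9):dx=+2,dy=+4->C; (3,4):dx=+2,dy=-5->D
  (3,5):dx=-2,dy=-2->C; (3,6):dx=-1,dy=+4->D; (3,7):dx=+6,dy=+10->C; (3,8):dx=+5,dy=+8->C
  (3,9):dx=+3,dy=+6->C; (4,5):dx=-4,dy=+3->D; (4,6):dx=-3,dy=+9->D; (4,7):dx=+4,dy=+15->C
  (4,8):dx=+3,dy=+13->C; (4,9):dx=+1,dy=+11->C; (5,6):dx=+1,dy=+6->C; (5,7):dx=+8,dy=+12->C
  (5,8):dx=+7,dy=+10->C; (5,9):dx=+5,dy=+8->C; (6,7):dx=+7,dy=+6->C; (6,8):dx=+6,dy=+4->C
  (6,9):dx=+4,dy=+2->C; (7,8):dx=-1,dy=-2->C; (7,9):dx=-3,dy=-4->C; (8,9):dx=-2,dy=-2->C
Step 2: C = 30, D = 6, total pairs = 36.
Step 3: tau = (C - D)/(n(n-1)/2) = (30 - 6)/36 = 0.666667.
Step 4: Exact two-sided p-value (enumerate n! = 362880 permutations of y under H0): p = 0.012665.
Step 5: alpha = 0.05. reject H0.

tau_b = 0.6667 (C=30, D=6), p = 0.012665, reject H0.


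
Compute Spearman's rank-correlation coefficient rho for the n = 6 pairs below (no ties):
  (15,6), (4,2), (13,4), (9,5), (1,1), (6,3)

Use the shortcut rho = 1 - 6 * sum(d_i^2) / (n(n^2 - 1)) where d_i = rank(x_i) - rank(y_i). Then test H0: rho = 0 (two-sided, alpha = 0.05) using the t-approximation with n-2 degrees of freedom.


Step 1: Rank x and y separately (midranks; no ties here).
rank(x): 15->6, 4->2, 13->5, 9->4, 1->1, 6->3
rank(y): 6->6, 2->2, 4->4, 5->5, 1->1, 3->3
Step 2: d_i = R_x(i) - R_y(i); compute d_i^2.
  (6-6)^2=0, (2-2)^2=0, (5-4)^2=1, (4-5)^2=1, (1-1)^2=0, (3-3)^2=0
sum(d^2) = 2.
Step 3: rho = 1 - 6*2 / (6*(6^2 - 1)) = 1 - 12/210 = 0.942857.
Step 4: Under H0, t = rho * sqrt((n-2)/(1-rho^2)) = 5.6595 ~ t(4).
Step 5: Two-sided p-value from the t-distribution with 4 df = 0.004805.
Step 6: alpha = 0.05. reject H0.

rho = 0.9429, p = 0.004805, reject H0 at alpha = 0.05.


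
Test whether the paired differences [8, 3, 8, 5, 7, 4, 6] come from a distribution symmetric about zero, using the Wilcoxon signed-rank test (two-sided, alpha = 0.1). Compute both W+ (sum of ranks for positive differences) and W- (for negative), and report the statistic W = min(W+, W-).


Step 1: Drop any zero differences (none here) and take |d_i|.
|d| = [8, 3, 8, 5, 7, 4, 6]
Step 2: Midrank |d_i| (ties get averaged ranks).
ranks: |8|->6.5, |3|->1, |8|->6.5, |5|->3, |7|->5, |4|->2, |6|->4
Step 3: Attach original signs; sum ranks with positive sign and with negative sign.
W+ = 6.5 + 1 + 6.5 + 3 + 5 + 2 + 4 = 28
W- = 0 = 0
(Check: W+ + W- = 28 should equal n(n+1)/2 = 28.)
Step 4: Test statistic W = min(W+, W-) = 0.
Step 5: Ties in |d|, so use the tie-corrected normal approximation.
        E[W] = n(n+1)/4 = 7*8/4 = 14.
        Tie groups: |d|=8 (t=2); sum(t^3 - t) = 6.
        Var[W] = n(n+1)(2n+1)/24 - sum(t^3-t)/48 = 840/24 - 6/48 = 34.875.
        z = (W - E[W]) / sqrt(Var[W]) = (0 - 14) / 5.9055 = -2.3707.
        Two-sided p = 2*Phi(z) = 0.017756.
Step 6: alpha = 0.1. reject H0.

W+ = 28, W- = 0, W = min = 0, p = 0.017756, reject H0.


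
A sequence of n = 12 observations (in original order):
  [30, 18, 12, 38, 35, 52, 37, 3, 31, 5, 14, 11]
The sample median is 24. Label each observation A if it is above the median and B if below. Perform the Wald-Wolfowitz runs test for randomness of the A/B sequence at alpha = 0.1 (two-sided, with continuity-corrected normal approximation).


Step 1: Compute median = 24; label A = above, B = below.
Labels in order: ABBAAAABABBB  (n_A = 6, n_B = 6)
Step 2: Count runs R = 6.
Step 3: Under H0 (random ordering), E[R] = 2*n_A*n_B/(n_A+n_B) + 1 = 2*6*6/12 + 1 = 7.0000.
        Var[R] = 2*n_A*n_B*(2*n_A*n_B - n_A - n_B) / ((n_A+n_B)^2 * (n_A+n_B-1)) = 4320/1584 = 2.7273.
        SD[R] = 1.6514.
Step 4: Continuity-corrected z = (R + 0.5 - E[R]) / SD[R] = (6 + 0.5 - 7.0000) / 1.6514 = -0.3028.
Step 5: Two-sided p-value via normal approximation = 2*(1 - Phi(|z|)) = 0.762069.
Step 6: alpha = 0.1. fail to reject H0.

R = 6, z = -0.3028, p = 0.762069, fail to reject H0.


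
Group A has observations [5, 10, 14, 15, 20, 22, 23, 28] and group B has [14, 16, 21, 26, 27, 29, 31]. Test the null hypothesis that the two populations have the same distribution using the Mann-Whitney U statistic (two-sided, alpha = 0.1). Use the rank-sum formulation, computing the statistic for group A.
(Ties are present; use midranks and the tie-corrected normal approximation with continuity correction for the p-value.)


Step 1: Combine and sort all 15 observations; assign midranks.
sorted (value, group): (5,X), (10,X), (14,X), (14,Y), (15,X), (16,Y), (20,X), (21,Y), (22,X), (23,X), (26,Y), (27,Y), (28,X), (29,Y), (31,Y)
ranks: 5->1, 10->2, 14->3.5, 14->3.5, 15->5, 16->6, 20->7, 21->8, 22->9, 23->10, 26->11, 27->12, 28->13, 29->14, 31->15
Step 2: Rank sum for X: R1 = 1 + 2 + 3.5 + 5 + 7 + 9 + 10 + 13 = 50.5.
Step 3: U_X = R1 - n1(n1+1)/2 = 50.5 - 8*9/2 = 50.5 - 36 = 14.5.
       U_Y = n1*n2 - U_X = 56 - 14.5 = 41.5.
Step 4: Ties are present, so use the tie-corrected normal approximation (with continuity correction) for the p-value.
Step 5: p-value = 0.132118; compare to alpha = 0.1. fail to reject H0.

U_X = 14.5, p = 0.132118, fail to reject H0 at alpha = 0.1.


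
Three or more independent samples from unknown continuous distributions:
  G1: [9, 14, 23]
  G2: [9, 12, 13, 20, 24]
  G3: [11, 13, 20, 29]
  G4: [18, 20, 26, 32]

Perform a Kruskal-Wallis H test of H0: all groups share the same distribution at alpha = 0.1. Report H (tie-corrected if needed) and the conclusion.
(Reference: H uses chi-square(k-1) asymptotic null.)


Step 1: Combine all N = 16 observations and assign midranks.
sorted (value, group, rank): (9,G1,1.5), (9,G2,1.5), (11,G3,3), (12,G2,4), (13,G2,5.5), (13,G3,5.5), (14,G1,7), (18,G4,8), (20,G2,10), (20,G3,10), (20,G4,10), (23,G1,12), (24,G2,13), (26,G4,14), (29,G3,15), (32,G4,16)
Step 2: Sum ranks within each group.
R_1 = 20.5 (n_1 = 3)
R_2 = 34 (n_2 = 5)
R_3 = 33.5 (n_3 = 4)
R_4 = 48 (n_4 = 4)
Step 3: H = 12/(N(N+1)) * sum(R_i^2/n_i) - 3(N+1)
     = 12/(16*17) * (20.5^2/3 + 34^2/5 + 33.5^2/4 + 48^2/4) - 3*17
     = 0.044118 * 1227.85 - 51
     = 3.169669.
Step 4: Ties present; correction factor C = 1 - 36/(16^3 - 16) = 0.991176. Corrected H = 3.169669 / 0.991176 = 3.197886.
Step 5: Under H0, H ~ chi^2(3); p-value = 0.362110.
Step 6: alpha = 0.1. fail to reject H0.

H = 3.1979, df = 3, p = 0.362110, fail to reject H0.


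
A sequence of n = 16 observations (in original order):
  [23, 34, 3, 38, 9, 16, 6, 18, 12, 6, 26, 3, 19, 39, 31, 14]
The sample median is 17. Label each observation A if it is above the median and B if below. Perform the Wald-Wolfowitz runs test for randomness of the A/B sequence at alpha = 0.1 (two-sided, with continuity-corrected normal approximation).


Step 1: Compute median = 17; label A = above, B = below.
Labels in order: AABABBBABBABAAAB  (n_A = 8, n_B = 8)
Step 2: Count runs R = 10.
Step 3: Under H0 (random ordering), E[R] = 2*n_A*n_B/(n_A+n_B) + 1 = 2*8*8/16 + 1 = 9.0000.
        Var[R] = 2*n_A*n_B*(2*n_A*n_B - n_A - n_B) / ((n_A+n_B)^2 * (n_A+n_B-1)) = 14336/3840 = 3.7333.
        SD[R] = 1.9322.
Step 4: Continuity-corrected z = (R - 0.5 - E[R]) / SD[R] = (10 - 0.5 - 9.0000) / 1.9322 = 0.2588.
Step 5: Two-sided p-value via normal approximation = 2*(1 - Phi(|z|)) = 0.795809.
Step 6: alpha = 0.1. fail to reject H0.

R = 10, z = 0.2588, p = 0.795809, fail to reject H0.


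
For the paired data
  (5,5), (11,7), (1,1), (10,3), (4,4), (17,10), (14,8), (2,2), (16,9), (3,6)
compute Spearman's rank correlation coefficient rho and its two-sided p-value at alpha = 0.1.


Step 1: Rank x and y separately (midranks; no ties here).
rank(x): 5->5, 11->7, 1->1, 10->6, 4->4, 17->10, 14->8, 2->2, 16->9, 3->3
rank(y): 5->5, 7->7, 1->1, 3->3, 4->4, 10->10, 8->8, 2->2, 9->9, 6->6
Step 2: d_i = R_x(i) - R_y(i); compute d_i^2.
  (5-5)^2=0, (7-7)^2=0, (1-1)^2=0, (6-3)^2=9, (4-4)^2=0, (10-10)^2=0, (8-8)^2=0, (2-2)^2=0, (9-9)^2=0, (3-6)^2=9
sum(d^2) = 18.
Step 3: rho = 1 - 6*18 / (10*(10^2 - 1)) = 1 - 108/990 = 0.890909.
Step 4: Under H0, t = rho * sqrt((n-2)/(1-rho^2)) = 5.5482 ~ t(8).
Step 5: Two-sided p-value from the t-distribution with 8 df = 0.000542.
Step 6: alpha = 0.1. reject H0.

rho = 0.8909, p = 0.000542, reject H0 at alpha = 0.1.


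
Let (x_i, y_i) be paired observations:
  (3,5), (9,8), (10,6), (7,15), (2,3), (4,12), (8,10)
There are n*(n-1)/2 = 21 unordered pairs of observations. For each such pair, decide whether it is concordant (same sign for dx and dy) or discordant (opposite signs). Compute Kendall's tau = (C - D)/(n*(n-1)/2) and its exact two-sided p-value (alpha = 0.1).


Step 1: Enumerate the 21 unordered pairs (i,j) with i<j and classify each by sign(x_j-x_i) * sign(y_j-y_i).
  (1,2):dx=+6,dy=+3->C; (1,3):dx=+7,dy=+1->C; (1,4):dx=+4,dy=+10->C; (1,5):dx=-1,dy=-2->C
  (1,6):dx=+1,dy=+7->C; (1,7):dx=+5,dy=+5->C; (2,3):dx=+1,dy=-2->D; (2,4):dx=-2,dy=+7->D
  (2,5):dx=-7,dy=-5->C; (2,6):dx=-5,dy=+4->D; (2,7):dx=-1,dy=+2->D; (3,4):dx=-3,dy=+9->D
  (3,5):dx=-8,dy=-3->C; (3,6):dx=-6,dy=+6->D; (3,7):dx=-2,dy=+4->D; (4,5):dx=-5,dy=-12->C
  (4,6):dx=-3,dy=-3->C; (4,7):dx=+1,dy=-5->D; (5,6):dx=+2,dy=+9->C; (5,7):dx=+6,dy=+7->C
  (6,7):dx=+4,dy=-2->D
Step 2: C = 12, D = 9, total pairs = 21.
Step 3: tau = (C - D)/(n(n-1)/2) = (12 - 9)/21 = 0.142857.
Step 4: Exact two-sided p-value (enumerate n! = 5040 permutations of y under H0): p = 0.772619.
Step 5: alpha = 0.1. fail to reject H0.

tau_b = 0.1429 (C=12, D=9), p = 0.772619, fail to reject H0.


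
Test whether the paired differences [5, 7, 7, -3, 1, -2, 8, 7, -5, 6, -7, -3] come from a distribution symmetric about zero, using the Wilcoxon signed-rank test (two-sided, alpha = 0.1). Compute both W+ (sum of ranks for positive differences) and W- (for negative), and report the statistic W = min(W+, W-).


Step 1: Drop any zero differences (none here) and take |d_i|.
|d| = [5, 7, 7, 3, 1, 2, 8, 7, 5, 6, 7, 3]
Step 2: Midrank |d_i| (ties get averaged ranks).
ranks: |5|->5.5, |7|->9.5, |7|->9.5, |3|->3.5, |1|->1, |2|->2, |8|->12, |7|->9.5, |5|->5.5, |6|->7, |7|->9.5, |3|->3.5
Step 3: Attach original signs; sum ranks with positive sign and with negative sign.
W+ = 5.5 + 9.5 + 9.5 + 1 + 12 + 9.5 + 7 = 54
W- = 3.5 + 2 + 5.5 + 9.5 + 3.5 = 24
(Check: W+ + W- = 78 should equal n(n+1)/2 = 78.)
Step 4: Test statistic W = min(W+, W-) = 24.
Step 5: Ties in |d|, so use the tie-corrected normal approximation.
        E[W] = n(n+1)/4 = 12*13/4 = 39.
        Tie groups: |d|=3 (t=2), |d|=5 (t=2), |d|=7 (t=4); sum(t^3 - t) = 72.
        Var[W] = n(n+1)(2n+1)/24 - sum(t^3-t)/48 = 3900/24 - 72/48 = 161.
        z = (W - E[W]) / sqrt(Var[W]) = (24 - 39) / 12.6886 = -1.1822.
        Two-sided p = 2*Phi(z) = 0.237140.
Step 6: alpha = 0.1. fail to reject H0.

W+ = 54, W- = 24, W = min = 24, p = 0.237140, fail to reject H0.


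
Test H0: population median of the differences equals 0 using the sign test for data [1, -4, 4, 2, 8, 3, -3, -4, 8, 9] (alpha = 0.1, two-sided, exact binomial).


Step 1: Discard zero differences. Original n = 10; n_eff = number of nonzero differences = 10.
Nonzero differences (with sign): +1, -4, +4, +2, +8, +3, -3, -4, +8, +9
Step 2: Count signs: positive = 7, negative = 3.
Step 3: Under H0: P(positive) = 0.5, so the number of positives S ~ Bin(10, 0.5).
Step 4: Two-sided exact p-value = sum of Bin(10,0.5) probabilities at or below the observed probability = 0.343750.
Step 5: alpha = 0.1. fail to reject H0.

n_eff = 10, pos = 7, neg = 3, p = 0.343750, fail to reject H0.


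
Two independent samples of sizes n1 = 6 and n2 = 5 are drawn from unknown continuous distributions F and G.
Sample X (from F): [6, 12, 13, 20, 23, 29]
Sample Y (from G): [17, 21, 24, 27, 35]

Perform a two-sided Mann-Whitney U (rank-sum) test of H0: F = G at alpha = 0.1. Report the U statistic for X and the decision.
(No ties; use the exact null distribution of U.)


Step 1: Combine and sort all 11 observations; assign midranks.
sorted (value, group): (6,X), (12,X), (13,X), (17,Y), (20,X), (21,Y), (23,X), (24,Y), (27,Y), (29,X), (35,Y)
ranks: 6->1, 12->2, 13->3, 17->4, 20->5, 21->6, 23->7, 24->8, 27->9, 29->10, 35->11
Step 2: Rank sum for X: R1 = 1 + 2 + 3 + 5 + 7 + 10 = 28.
Step 3: U_X = R1 - n1(n1+1)/2 = 28 - 6*7/2 = 28 - 21 = 7.
       U_Y = n1*n2 - U_X = 30 - 7 = 23.
Step 4: No ties, so the exact null distribution of U (based on enumerating the C(11,6) = 462 equally likely rank assignments) gives the two-sided p-value.
Step 5: p-value = 0.177489; compare to alpha = 0.1. fail to reject H0.

U_X = 7, p = 0.177489, fail to reject H0 at alpha = 0.1.


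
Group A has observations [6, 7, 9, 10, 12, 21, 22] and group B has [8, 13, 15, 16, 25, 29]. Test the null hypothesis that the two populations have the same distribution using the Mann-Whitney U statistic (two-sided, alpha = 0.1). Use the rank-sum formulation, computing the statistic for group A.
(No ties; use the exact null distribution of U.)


Step 1: Combine and sort all 13 observations; assign midranks.
sorted (value, group): (6,X), (7,X), (8,Y), (9,X), (10,X), (12,X), (13,Y), (15,Y), (16,Y), (21,X), (22,X), (25,Y), (29,Y)
ranks: 6->1, 7->2, 8->3, 9->4, 10->5, 12->6, 13->7, 15->8, 16->9, 21->10, 22->11, 25->12, 29->13
Step 2: Rank sum for X: R1 = 1 + 2 + 4 + 5 + 6 + 10 + 11 = 39.
Step 3: U_X = R1 - n1(n1+1)/2 = 39 - 7*8/2 = 39 - 28 = 11.
       U_Y = n1*n2 - U_X = 42 - 11 = 31.
Step 4: No ties, so the exact null distribution of U (based on enumerating the C(13,7) = 1716 equally likely rank assignments) gives the two-sided p-value.
Step 5: p-value = 0.180653; compare to alpha = 0.1. fail to reject H0.

U_X = 11, p = 0.180653, fail to reject H0 at alpha = 0.1.


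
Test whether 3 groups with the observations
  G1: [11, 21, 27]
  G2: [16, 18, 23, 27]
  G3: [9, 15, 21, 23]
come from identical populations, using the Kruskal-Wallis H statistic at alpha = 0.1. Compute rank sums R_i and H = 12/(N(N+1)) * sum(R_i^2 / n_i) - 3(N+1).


Step 1: Combine all N = 11 observations and assign midranks.
sorted (value, group, rank): (9,G3,1), (11,G1,2), (15,G3,3), (16,G2,4), (18,G2,5), (21,G1,6.5), (21,G3,6.5), (23,G2,8.5), (23,G3,8.5), (27,G1,10.5), (27,G2,10.5)
Step 2: Sum ranks within each group.
R_1 = 19 (n_1 = 3)
R_2 = 28 (n_2 = 4)
R_3 = 19 (n_3 = 4)
Step 3: H = 12/(N(N+1)) * sum(R_i^2/n_i) - 3(N+1)
     = 12/(11*12) * (19^2/3 + 28^2/4 + 19^2/4) - 3*12
     = 0.090909 * 406.583 - 36
     = 0.962121.
Step 4: Ties present; correction factor C = 1 - 18/(11^3 - 11) = 0.986364. Corrected H = 0.962121 / 0.986364 = 0.975422.
Step 5: Under H0, H ~ chi^2(2); p-value = 0.614030.
Step 6: alpha = 0.1. fail to reject H0.

H = 0.9754, df = 2, p = 0.614030, fail to reject H0.


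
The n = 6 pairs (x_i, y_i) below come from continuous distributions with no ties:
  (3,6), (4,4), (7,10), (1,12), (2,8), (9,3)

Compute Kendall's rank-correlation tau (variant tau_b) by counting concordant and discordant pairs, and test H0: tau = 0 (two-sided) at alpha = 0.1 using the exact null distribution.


Step 1: Enumerate the 15 unordered pairs (i,j) with i<j and classify each by sign(x_j-x_i) * sign(y_j-y_i).
  (1,2):dx=+1,dy=-2->D; (1,3):dx=+4,dy=+4->C; (1,4):dx=-2,dy=+6->D; (1,5):dx=-1,dy=+2->D
  (1,6):dx=+6,dy=-3->D; (2,3):dx=+3,dy=+6->C; (2,4):dx=-3,dy=+8->D; (2,5):dx=-2,dy=+4->D
  (2,6):dx=+5,dy=-1->D; (3,4):dx=-6,dy=+2->D; (3,5):dx=-5,dy=-2->C; (3,6):dx=+2,dy=-7->D
  (4,5):dx=+1,dy=-4->D; (4,6):dx=+8,dy=-9->D; (5,6):dx=+7,dy=-5->D
Step 2: C = 3, D = 12, total pairs = 15.
Step 3: tau = (C - D)/(n(n-1)/2) = (3 - 12)/15 = -0.600000.
Step 4: Exact two-sided p-value (enumerate n! = 720 permutations of y under H0): p = 0.136111.
Step 5: alpha = 0.1. fail to reject H0.

tau_b = -0.6000 (C=3, D=12), p = 0.136111, fail to reject H0.


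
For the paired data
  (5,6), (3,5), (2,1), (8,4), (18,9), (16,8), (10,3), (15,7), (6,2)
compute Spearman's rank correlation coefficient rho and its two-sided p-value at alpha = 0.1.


Step 1: Rank x and y separately (midranks; no ties here).
rank(x): 5->3, 3->2, 2->1, 8->5, 18->9, 16->8, 10->6, 15->7, 6->4
rank(y): 6->6, 5->5, 1->1, 4->4, 9->9, 8->8, 3->3, 7->7, 2->2
Step 2: d_i = R_x(i) - R_y(i); compute d_i^2.
  (3-6)^2=9, (2-5)^2=9, (1-1)^2=0, (5-4)^2=1, (9-9)^2=0, (8-8)^2=0, (6-3)^2=9, (7-7)^2=0, (4-2)^2=4
sum(d^2) = 32.
Step 3: rho = 1 - 6*32 / (9*(9^2 - 1)) = 1 - 192/720 = 0.733333.
Step 4: Under H0, t = rho * sqrt((n-2)/(1-rho^2)) = 2.8538 ~ t(7).
Step 5: Two-sided p-value from the t-distribution with 7 df = 0.024554.
Step 6: alpha = 0.1. reject H0.

rho = 0.7333, p = 0.024554, reject H0 at alpha = 0.1.


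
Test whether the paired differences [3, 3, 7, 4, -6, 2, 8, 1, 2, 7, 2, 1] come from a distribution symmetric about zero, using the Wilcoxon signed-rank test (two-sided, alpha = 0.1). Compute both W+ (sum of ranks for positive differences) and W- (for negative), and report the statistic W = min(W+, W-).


Step 1: Drop any zero differences (none here) and take |d_i|.
|d| = [3, 3, 7, 4, 6, 2, 8, 1, 2, 7, 2, 1]
Step 2: Midrank |d_i| (ties get averaged ranks).
ranks: |3|->6.5, |3|->6.5, |7|->10.5, |4|->8, |6|->9, |2|->4, |8|->12, |1|->1.5, |2|->4, |7|->10.5, |2|->4, |1|->1.5
Step 3: Attach original signs; sum ranks with positive sign and with negative sign.
W+ = 6.5 + 6.5 + 10.5 + 8 + 4 + 12 + 1.5 + 4 + 10.5 + 4 + 1.5 = 69
W- = 9 = 9
(Check: W+ + W- = 78 should equal n(n+1)/2 = 78.)
Step 4: Test statistic W = min(W+, W-) = 9.
Step 5: Ties in |d|, so use the tie-corrected normal approximation.
        E[W] = n(n+1)/4 = 12*13/4 = 39.
        Tie groups: |d|=1 (t=2), |d|=2 (t=3), |d|=3 (t=2), |d|=7 (t=2); sum(t^3 - t) = 42.
        Var[W] = n(n+1)(2n+1)/24 - sum(t^3-t)/48 = 3900/24 - 42/48 = 161.625.
        z = (W - E[W]) / sqrt(Var[W]) = (9 - 39) / 12.7132 = -2.3598.
        Two-sided p = 2*Phi(z) = 0.018287.
Step 6: alpha = 0.1. reject H0.

W+ = 69, W- = 9, W = min = 9, p = 0.018287, reject H0.


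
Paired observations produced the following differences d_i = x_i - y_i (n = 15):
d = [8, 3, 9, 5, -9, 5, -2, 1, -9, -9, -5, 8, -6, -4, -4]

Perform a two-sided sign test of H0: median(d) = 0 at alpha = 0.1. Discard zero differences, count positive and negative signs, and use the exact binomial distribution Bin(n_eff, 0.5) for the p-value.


Step 1: Discard zero differences. Original n = 15; n_eff = number of nonzero differences = 15.
Nonzero differences (with sign): +8, +3, +9, +5, -9, +5, -2, +1, -9, -9, -5, +8, -6, -4, -4
Step 2: Count signs: positive = 7, negative = 8.
Step 3: Under H0: P(positive) = 0.5, so the number of positives S ~ Bin(15, 0.5).
Step 4: Two-sided exact p-value = sum of Bin(15,0.5) probabilities at or below the observed probability = 1.000000.
Step 5: alpha = 0.1. fail to reject H0.

n_eff = 15, pos = 7, neg = 8, p = 1.000000, fail to reject H0.


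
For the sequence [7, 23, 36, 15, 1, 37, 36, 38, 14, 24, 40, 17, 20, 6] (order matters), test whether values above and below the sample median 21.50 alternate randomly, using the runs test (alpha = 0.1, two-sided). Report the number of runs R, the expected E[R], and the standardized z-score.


Step 1: Compute median = 21.50; label A = above, B = below.
Labels in order: BAABBAAABAABBB  (n_A = 7, n_B = 7)
Step 2: Count runs R = 7.
Step 3: Under H0 (random ordering), E[R] = 2*n_A*n_B/(n_A+n_B) + 1 = 2*7*7/14 + 1 = 8.0000.
        Var[R] = 2*n_A*n_B*(2*n_A*n_B - n_A - n_B) / ((n_A+n_B)^2 * (n_A+n_B-1)) = 8232/2548 = 3.2308.
        SD[R] = 1.7974.
Step 4: Continuity-corrected z = (R + 0.5 - E[R]) / SD[R] = (7 + 0.5 - 8.0000) / 1.7974 = -0.2782.
Step 5: Two-sided p-value via normal approximation = 2*(1 - Phi(|z|)) = 0.780879.
Step 6: alpha = 0.1. fail to reject H0.

R = 7, z = -0.2782, p = 0.780879, fail to reject H0.


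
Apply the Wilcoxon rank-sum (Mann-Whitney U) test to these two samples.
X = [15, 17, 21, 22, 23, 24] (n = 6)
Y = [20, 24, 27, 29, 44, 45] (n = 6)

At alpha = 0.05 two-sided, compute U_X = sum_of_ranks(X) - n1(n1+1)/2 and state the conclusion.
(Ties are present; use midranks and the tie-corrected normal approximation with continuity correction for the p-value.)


Step 1: Combine and sort all 12 observations; assign midranks.
sorted (value, group): (15,X), (17,X), (20,Y), (21,X), (22,X), (23,X), (24,X), (24,Y), (27,Y), (29,Y), (44,Y), (45,Y)
ranks: 15->1, 17->2, 20->3, 21->4, 22->5, 23->6, 24->7.5, 24->7.5, 27->9, 29->10, 44->11, 45->12
Step 2: Rank sum for X: R1 = 1 + 2 + 4 + 5 + 6 + 7.5 = 25.5.
Step 3: U_X = R1 - n1(n1+1)/2 = 25.5 - 6*7/2 = 25.5 - 21 = 4.5.
       U_Y = n1*n2 - U_X = 36 - 4.5 = 31.5.
Step 4: Ties are present, so use the tie-corrected normal approximation (with continuity correction) for the p-value.
Step 5: p-value = 0.037041; compare to alpha = 0.05. reject H0.

U_X = 4.5, p = 0.037041, reject H0 at alpha = 0.05.


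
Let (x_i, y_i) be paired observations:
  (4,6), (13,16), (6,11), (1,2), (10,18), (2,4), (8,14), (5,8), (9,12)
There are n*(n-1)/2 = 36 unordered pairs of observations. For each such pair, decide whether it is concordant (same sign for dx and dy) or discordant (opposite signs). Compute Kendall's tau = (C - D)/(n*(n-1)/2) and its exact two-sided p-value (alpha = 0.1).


Step 1: Enumerate the 36 unordered pairs (i,j) with i<j and classify each by sign(x_j-x_i) * sign(y_j-y_i).
  (1,2):dx=+9,dy=+10->C; (1,3):dx=+2,dy=+5->C; (1,4):dx=-3,dy=-4->C; (1,5):dx=+6,dy=+12->C
  (1,6):dx=-2,dy=-2->C; (1,7):dx=+4,dy=+8->C; (1,8):dx=+1,dy=+2->C; (1,9):dx=+5,dy=+6->C
  (2,3):dx=-7,dy=-5->C; (2,4):dx=-12,dy=-14->C; (2,5):dx=-3,dy=+2->D; (2,6):dx=-11,dy=-12->C
  (2,7):dx=-5,dy=-2->C; (2,8):dx=-8,dy=-8->C; (2,9):dx=-4,dy=-4->C; (3,4):dx=-5,dy=-9->C
  (3,5):dx=+4,dy=+7->C; (3,6):dx=-4,dy=-7->C; (3,7):dx=+2,dy=+3->C; (3,8):dx=-1,dy=-3->C
  (3,9):dx=+3,dy=+1->C; (4,5):dx=+9,dy=+16->C; (4,6):dx=+1,dy=+2->C; (4,7):dx=+7,dy=+12->C
  (4,8):dx=+4,dy=+6->C; (4,9):dx=+8,dy=+10->C; (5,6):dx=-8,dy=-14->C; (5,7):dx=-2,dy=-4->C
  (5,8):dx=-5,dy=-10->C; (5,9):dx=-1,dy=-6->C; (6,7):dx=+6,dy=+10->C; (6,8):dx=+3,dy=+4->C
  (6,9):dx=+7,dy=+8->C; (7,8):dx=-3,dy=-6->C; (7,9):dx=+1,dy=-2->D; (8,9):dx=+4,dy=+4->C
Step 2: C = 34, D = 2, total pairs = 36.
Step 3: tau = (C - D)/(n(n-1)/2) = (34 - 2)/36 = 0.888889.
Step 4: Exact two-sided p-value (enumerate n! = 362880 permutations of y under H0): p = 0.000243.
Step 5: alpha = 0.1. reject H0.

tau_b = 0.8889 (C=34, D=2), p = 0.000243, reject H0.


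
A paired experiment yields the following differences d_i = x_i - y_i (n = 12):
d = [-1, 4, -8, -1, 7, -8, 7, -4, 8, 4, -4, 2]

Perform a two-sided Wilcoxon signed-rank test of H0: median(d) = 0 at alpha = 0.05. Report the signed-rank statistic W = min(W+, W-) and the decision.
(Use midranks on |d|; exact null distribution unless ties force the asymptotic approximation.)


Step 1: Drop any zero differences (none here) and take |d_i|.
|d| = [1, 4, 8, 1, 7, 8, 7, 4, 8, 4, 4, 2]
Step 2: Midrank |d_i| (ties get averaged ranks).
ranks: |1|->1.5, |4|->5.5, |8|->11, |1|->1.5, |7|->8.5, |8|->11, |7|->8.5, |4|->5.5, |8|->11, |4|->5.5, |4|->5.5, |2|->3
Step 3: Attach original signs; sum ranks with positive sign and with negative sign.
W+ = 5.5 + 8.5 + 8.5 + 11 + 5.5 + 3 = 42
W- = 1.5 + 11 + 1.5 + 11 + 5.5 + 5.5 = 36
(Check: W+ + W- = 78 should equal n(n+1)/2 = 78.)
Step 4: Test statistic W = min(W+, W-) = 36.
Step 5: Ties in |d|, so use the tie-corrected normal approximation.
        E[W] = n(n+1)/4 = 12*13/4 = 39.
        Tie groups: |d|=1 (t=2), |d|=4 (t=4), |d|=7 (t=2), |d|=8 (t=3); sum(t^3 - t) = 96.
        Var[W] = n(n+1)(2n+1)/24 - sum(t^3-t)/48 = 3900/24 - 96/48 = 160.5.
        z = (W - E[W]) / sqrt(Var[W]) = (36 - 39) / 12.6689 = -0.2368.
        Two-sided p = 2*Phi(z) = 0.812811.
Step 6: alpha = 0.05. fail to reject H0.

W+ = 42, W- = 36, W = min = 36, p = 0.812811, fail to reject H0.


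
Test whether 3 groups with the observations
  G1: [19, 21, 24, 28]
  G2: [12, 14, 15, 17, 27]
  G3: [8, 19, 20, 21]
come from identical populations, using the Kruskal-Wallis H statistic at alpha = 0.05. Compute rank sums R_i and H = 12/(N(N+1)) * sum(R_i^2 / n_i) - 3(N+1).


Step 1: Combine all N = 13 observations and assign midranks.
sorted (value, group, rank): (8,G3,1), (12,G2,2), (14,G2,3), (15,G2,4), (17,G2,5), (19,G1,6.5), (19,G3,6.5), (20,G3,8), (21,G1,9.5), (21,G3,9.5), (24,G1,11), (27,G2,12), (28,G1,13)
Step 2: Sum ranks within each group.
R_1 = 40 (n_1 = 4)
R_2 = 26 (n_2 = 5)
R_3 = 25 (n_3 = 4)
Step 3: H = 12/(N(N+1)) * sum(R_i^2/n_i) - 3(N+1)
     = 12/(13*14) * (40^2/4 + 26^2/5 + 25^2/4) - 3*14
     = 0.065934 * 691.45 - 42
     = 3.590110.
Step 4: Ties present; correction factor C = 1 - 12/(13^3 - 13) = 0.994505. Corrected H = 3.590110 / 0.994505 = 3.609945.
Step 5: Under H0, H ~ chi^2(2); p-value = 0.164479.
Step 6: alpha = 0.05. fail to reject H0.

H = 3.6099, df = 2, p = 0.164479, fail to reject H0.


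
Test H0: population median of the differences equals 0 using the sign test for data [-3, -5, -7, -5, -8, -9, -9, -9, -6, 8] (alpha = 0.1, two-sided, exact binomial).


Step 1: Discard zero differences. Original n = 10; n_eff = number of nonzero differences = 10.
Nonzero differences (with sign): -3, -5, -7, -5, -8, -9, -9, -9, -6, +8
Step 2: Count signs: positive = 1, negative = 9.
Step 3: Under H0: P(positive) = 0.5, so the number of positives S ~ Bin(10, 0.5).
Step 4: Two-sided exact p-value = sum of Bin(10,0.5) probabilities at or below the observed probability = 0.021484.
Step 5: alpha = 0.1. reject H0.

n_eff = 10, pos = 1, neg = 9, p = 0.021484, reject H0.


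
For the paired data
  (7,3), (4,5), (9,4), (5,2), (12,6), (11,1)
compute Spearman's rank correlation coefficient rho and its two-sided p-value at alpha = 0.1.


Step 1: Rank x and y separately (midranks; no ties here).
rank(x): 7->3, 4->1, 9->4, 5->2, 12->6, 11->5
rank(y): 3->3, 5->5, 4->4, 2->2, 6->6, 1->1
Step 2: d_i = R_x(i) - R_y(i); compute d_i^2.
  (3-3)^2=0, (1-5)^2=16, (4-4)^2=0, (2-2)^2=0, (6-6)^2=0, (5-1)^2=16
sum(d^2) = 32.
Step 3: rho = 1 - 6*32 / (6*(6^2 - 1)) = 1 - 192/210 = 0.085714.
Step 4: Under H0, t = rho * sqrt((n-2)/(1-rho^2)) = 0.1721 ~ t(4).
Step 5: Two-sided p-value from the t-distribution with 4 df = 0.871743.
Step 6: alpha = 0.1. fail to reject H0.

rho = 0.0857, p = 0.871743, fail to reject H0 at alpha = 0.1.


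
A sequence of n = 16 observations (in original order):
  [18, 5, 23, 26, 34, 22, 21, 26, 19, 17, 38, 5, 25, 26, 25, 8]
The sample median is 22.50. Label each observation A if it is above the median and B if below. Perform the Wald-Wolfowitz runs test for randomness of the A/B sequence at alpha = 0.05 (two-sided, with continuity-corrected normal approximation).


Step 1: Compute median = 22.50; label A = above, B = below.
Labels in order: BBAAABBABBABAAAB  (n_A = 8, n_B = 8)
Step 2: Count runs R = 9.
Step 3: Under H0 (random ordering), E[R] = 2*n_A*n_B/(n_A+n_B) + 1 = 2*8*8/16 + 1 = 9.0000.
        Var[R] = 2*n_A*n_B*(2*n_A*n_B - n_A - n_B) / ((n_A+n_B)^2 * (n_A+n_B-1)) = 14336/3840 = 3.7333.
        SD[R] = 1.9322.
Step 4: R = E[R], so z = 0 with no continuity correction.
Step 5: Two-sided p-value via normal approximation = 2*(1 - Phi(|z|)) = 1.000000.
Step 6: alpha = 0.05. fail to reject H0.

R = 9, z = 0.0000, p = 1.000000, fail to reject H0.


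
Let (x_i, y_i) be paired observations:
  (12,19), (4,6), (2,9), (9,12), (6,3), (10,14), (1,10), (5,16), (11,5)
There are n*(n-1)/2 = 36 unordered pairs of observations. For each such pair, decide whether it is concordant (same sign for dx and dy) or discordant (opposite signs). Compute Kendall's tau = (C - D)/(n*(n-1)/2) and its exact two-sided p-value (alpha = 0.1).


Step 1: Enumerate the 36 unordered pairs (i,j) with i<j and classify each by sign(x_j-x_i) * sign(y_j-y_i).
  (1,2):dx=-8,dy=-13->C; (1,3):dx=-10,dy=-10->C; (1,4):dx=-3,dy=-7->C; (1,5):dx=-6,dy=-16->C
  (1,6):dx=-2,dy=-5->C; (1,7):dx=-11,dy=-9->C; (1,8):dx=-7,dy=-3->C; (1,9):dx=-1,dy=-14->C
  (2,3):dx=-2,dy=+3->D; (2,4):dx=+5,dy=+6->C; (2,5):dx=+2,dy=-3->D; (2,6):dx=+6,dy=+8->C
  (2,7):dx=-3,dy=+4->D; (2,8):dx=+1,dy=+10->C; (2,9):dx=+7,dy=-1->D; (3,4):dx=+7,dy=+3->C
  (3,5):dx=+4,dy=-6->D; (3,6):dx=+8,dy=+5->C; (3,7):dx=-1,dy=+1->D; (3,8):dx=+3,dy=+7->C
  (3,9):dx=+9,dy=-4->D; (4,5):dx=-3,dy=-9->C; (4,6):dx=+1,dy=+2->C; (4,7):dx=-8,dy=-2->C
  (4,8):dx=-4,dy=+4->D; (4,9):dx=+2,dy=-7->D; (5,6):dx=+4,dy=+11->C; (5,7):dx=-5,dy=+7->D
  (5,8):dx=-1,dy=+13->D; (5,9):dx=+5,dy=+2->C; (6,7):dx=-9,dy=-4->C; (6,8):dx=-5,dy=+2->D
  (6,9):dx=+1,dy=-9->D; (7,8):dx=+4,dy=+6->C; (7,9):dx=+10,dy=-5->D; (8,9):dx=+6,dy=-11->D
Step 2: C = 21, D = 15, total pairs = 36.
Step 3: tau = (C - D)/(n(n-1)/2) = (21 - 15)/36 = 0.166667.
Step 4: Exact two-sided p-value (enumerate n! = 362880 permutations of y under H0): p = 0.612202.
Step 5: alpha = 0.1. fail to reject H0.

tau_b = 0.1667 (C=21, D=15), p = 0.612202, fail to reject H0.


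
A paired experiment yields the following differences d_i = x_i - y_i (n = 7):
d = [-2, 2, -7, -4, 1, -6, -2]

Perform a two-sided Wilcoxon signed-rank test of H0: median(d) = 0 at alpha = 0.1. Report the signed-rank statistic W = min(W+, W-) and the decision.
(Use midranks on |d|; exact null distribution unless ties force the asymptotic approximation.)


Step 1: Drop any zero differences (none here) and take |d_i|.
|d| = [2, 2, 7, 4, 1, 6, 2]
Step 2: Midrank |d_i| (ties get averaged ranks).
ranks: |2|->3, |2|->3, |7|->7, |4|->5, |1|->1, |6|->6, |2|->3
Step 3: Attach original signs; sum ranks with positive sign and with negative sign.
W+ = 3 + 1 = 4
W- = 3 + 7 + 5 + 6 + 3 = 24
(Check: W+ + W- = 28 should equal n(n+1)/2 = 28.)
Step 4: Test statistic W = min(W+, W-) = 4.
Step 5: Ties in |d|, so use the tie-corrected normal approximation.
        E[W] = n(n+1)/4 = 7*8/4 = 14.
        Tie groups: |d|=2 (t=3); sum(t^3 - t) = 24.
        Var[W] = n(n+1)(2n+1)/24 - sum(t^3-t)/48 = 840/24 - 24/48 = 34.5.
        z = (W - E[W]) / sqrt(Var[W]) = (4 - 14) / 5.8737 = -1.7025.
        Two-sided p = 2*Phi(z) = 0.088659.
Step 6: alpha = 0.1. reject H0.

W+ = 4, W- = 24, W = min = 4, p = 0.088659, reject H0.


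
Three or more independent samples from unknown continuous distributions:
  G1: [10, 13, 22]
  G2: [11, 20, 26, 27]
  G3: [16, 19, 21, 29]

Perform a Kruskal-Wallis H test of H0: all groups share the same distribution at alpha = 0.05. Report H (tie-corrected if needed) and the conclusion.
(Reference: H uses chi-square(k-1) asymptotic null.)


Step 1: Combine all N = 11 observations and assign midranks.
sorted (value, group, rank): (10,G1,1), (11,G2,2), (13,G1,3), (16,G3,4), (19,G3,5), (20,G2,6), (21,G3,7), (22,G1,8), (26,G2,9), (27,G2,10), (29,G3,11)
Step 2: Sum ranks within each group.
R_1 = 12 (n_1 = 3)
R_2 = 27 (n_2 = 4)
R_3 = 27 (n_3 = 4)
Step 3: H = 12/(N(N+1)) * sum(R_i^2/n_i) - 3(N+1)
     = 12/(11*12) * (12^2/3 + 27^2/4 + 27^2/4) - 3*12
     = 0.090909 * 412.5 - 36
     = 1.500000.
Step 4: No ties, so H is used without correction.
Step 5: Under H0, H ~ chi^2(2); p-value = 0.472367.
Step 6: alpha = 0.05. fail to reject H0.

H = 1.5000, df = 2, p = 0.472367, fail to reject H0.


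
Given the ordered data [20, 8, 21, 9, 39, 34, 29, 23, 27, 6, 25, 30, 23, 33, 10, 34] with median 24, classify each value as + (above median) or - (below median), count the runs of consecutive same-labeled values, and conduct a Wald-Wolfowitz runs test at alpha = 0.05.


Step 1: Compute median = 24; label A = above, B = below.
Labels in order: BBBBAAABABAABABA  (n_A = 8, n_B = 8)
Step 2: Count runs R = 10.
Step 3: Under H0 (random ordering), E[R] = 2*n_A*n_B/(n_A+n_B) + 1 = 2*8*8/16 + 1 = 9.0000.
        Var[R] = 2*n_A*n_B*(2*n_A*n_B - n_A - n_B) / ((n_A+n_B)^2 * (n_A+n_B-1)) = 14336/3840 = 3.7333.
        SD[R] = 1.9322.
Step 4: Continuity-corrected z = (R - 0.5 - E[R]) / SD[R] = (10 - 0.5 - 9.0000) / 1.9322 = 0.2588.
Step 5: Two-sided p-value via normal approximation = 2*(1 - Phi(|z|)) = 0.795809.
Step 6: alpha = 0.05. fail to reject H0.

R = 10, z = 0.2588, p = 0.795809, fail to reject H0.


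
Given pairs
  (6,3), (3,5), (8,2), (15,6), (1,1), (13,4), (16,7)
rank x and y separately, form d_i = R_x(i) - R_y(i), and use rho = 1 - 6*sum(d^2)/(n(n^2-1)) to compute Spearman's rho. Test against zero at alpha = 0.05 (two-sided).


Step 1: Rank x and y separately (midranks; no ties here).
rank(x): 6->3, 3->2, 8->4, 15->6, 1->1, 13->5, 16->7
rank(y): 3->3, 5->5, 2->2, 6->6, 1->1, 4->4, 7->7
Step 2: d_i = R_x(i) - R_y(i); compute d_i^2.
  (3-3)^2=0, (2-5)^2=9, (4-2)^2=4, (6-6)^2=0, (1-1)^2=0, (5-4)^2=1, (7-7)^2=0
sum(d^2) = 14.
Step 3: rho = 1 - 6*14 / (7*(7^2 - 1)) = 1 - 84/336 = 0.750000.
Step 4: Under H0, t = rho * sqrt((n-2)/(1-rho^2)) = 2.5355 ~ t(5).
Step 5: Two-sided p-value from the t-distribution with 5 df = 0.052181.
Step 6: alpha = 0.05. fail to reject H0.

rho = 0.7500, p = 0.052181, fail to reject H0 at alpha = 0.05.


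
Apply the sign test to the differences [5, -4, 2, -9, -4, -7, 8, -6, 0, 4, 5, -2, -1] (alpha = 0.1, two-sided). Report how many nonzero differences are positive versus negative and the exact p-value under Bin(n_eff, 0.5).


Step 1: Discard zero differences. Original n = 13; n_eff = number of nonzero differences = 12.
Nonzero differences (with sign): +5, -4, +2, -9, -4, -7, +8, -6, +4, +5, -2, -1
Step 2: Count signs: positive = 5, negative = 7.
Step 3: Under H0: P(positive) = 0.5, so the number of positives S ~ Bin(12, 0.5).
Step 4: Two-sided exact p-value = sum of Bin(12,0.5) probabilities at or below the observed probability = 0.774414.
Step 5: alpha = 0.1. fail to reject H0.

n_eff = 12, pos = 5, neg = 7, p = 0.774414, fail to reject H0.


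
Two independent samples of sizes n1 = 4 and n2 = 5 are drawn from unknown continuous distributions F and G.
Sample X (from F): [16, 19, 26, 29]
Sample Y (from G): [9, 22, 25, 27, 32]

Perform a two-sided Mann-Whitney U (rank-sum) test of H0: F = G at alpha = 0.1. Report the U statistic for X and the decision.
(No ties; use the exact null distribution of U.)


Step 1: Combine and sort all 9 observations; assign midranks.
sorted (value, group): (9,Y), (16,X), (19,X), (22,Y), (25,Y), (26,X), (27,Y), (29,X), (32,Y)
ranks: 9->1, 16->2, 19->3, 22->4, 25->5, 26->6, 27->7, 29->8, 32->9
Step 2: Rank sum for X: R1 = 2 + 3 + 6 + 8 = 19.
Step 3: U_X = R1 - n1(n1+1)/2 = 19 - 4*5/2 = 19 - 10 = 9.
       U_Y = n1*n2 - U_X = 20 - 9 = 11.
Step 4: No ties, so the exact null distribution of U (based on enumerating the C(9,4) = 126 equally likely rank assignments) gives the two-sided p-value.
Step 5: p-value = 0.904762; compare to alpha = 0.1. fail to reject H0.

U_X = 9, p = 0.904762, fail to reject H0 at alpha = 0.1.


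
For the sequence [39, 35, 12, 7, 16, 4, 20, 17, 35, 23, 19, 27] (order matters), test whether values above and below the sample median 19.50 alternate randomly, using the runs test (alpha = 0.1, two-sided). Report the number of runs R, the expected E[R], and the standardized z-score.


Step 1: Compute median = 19.50; label A = above, B = below.
Labels in order: AABBBBABAABA  (n_A = 6, n_B = 6)
Step 2: Count runs R = 7.
Step 3: Under H0 (random ordering), E[R] = 2*n_A*n_B/(n_A+n_B) + 1 = 2*6*6/12 + 1 = 7.0000.
        Var[R] = 2*n_A*n_B*(2*n_A*n_B - n_A - n_B) / ((n_A+n_B)^2 * (n_A+n_B-1)) = 4320/1584 = 2.7273.
        SD[R] = 1.6514.
Step 4: R = E[R], so z = 0 with no continuity correction.
Step 5: Two-sided p-value via normal approximation = 2*(1 - Phi(|z|)) = 1.000000.
Step 6: alpha = 0.1. fail to reject H0.

R = 7, z = 0.0000, p = 1.000000, fail to reject H0.


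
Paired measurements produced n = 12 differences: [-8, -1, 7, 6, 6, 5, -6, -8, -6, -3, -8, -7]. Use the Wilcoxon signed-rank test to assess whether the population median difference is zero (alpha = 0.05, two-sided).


Step 1: Drop any zero differences (none here) and take |d_i|.
|d| = [8, 1, 7, 6, 6, 5, 6, 8, 6, 3, 8, 7]
Step 2: Midrank |d_i| (ties get averaged ranks).
ranks: |8|->11, |1|->1, |7|->8.5, |6|->5.5, |6|->5.5, |5|->3, |6|->5.5, |8|->11, |6|->5.5, |3|->2, |8|->11, |7|->8.5
Step 3: Attach original signs; sum ranks with positive sign and with negative sign.
W+ = 8.5 + 5.5 + 5.5 + 3 = 22.5
W- = 11 + 1 + 5.5 + 11 + 5.5 + 2 + 11 + 8.5 = 55.5
(Check: W+ + W- = 78 should equal n(n+1)/2 = 78.)
Step 4: Test statistic W = min(W+, W-) = 22.5.
Step 5: Ties in |d|, so use the tie-corrected normal approximation.
        E[W] = n(n+1)/4 = 12*13/4 = 39.
        Tie groups: |d|=6 (t=4), |d|=7 (t=2), |d|=8 (t=3); sum(t^3 - t) = 90.
        Var[W] = n(n+1)(2n+1)/24 - sum(t^3-t)/48 = 3900/24 - 90/48 = 160.625.
        z = (W - E[W]) / sqrt(Var[W]) = (22.5 - 39) / 12.6738 = -1.3019.
        Two-sided p = 2*Phi(z) = 0.192951.
Step 6: alpha = 0.05. fail to reject H0.

W+ = 22.5, W- = 55.5, W = min = 22.5, p = 0.192951, fail to reject H0.
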